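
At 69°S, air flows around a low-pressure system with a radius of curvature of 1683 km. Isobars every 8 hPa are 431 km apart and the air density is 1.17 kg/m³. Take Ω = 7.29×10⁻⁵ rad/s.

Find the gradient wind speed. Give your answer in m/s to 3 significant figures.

Coriolis parameter at 69°S:
f = 2Ω sin φ = 2 × 7.29×10⁻⁵ × sin 69° = 1.36×10⁻⁴ s⁻¹
Pressure gradient: |∂P/∂n| = 800 Pa / 431000 m = 1.86×10⁻³ Pa/m
Geostrophic speed: V_g = |∂P/∂n|/(fρ) = 1.86×10⁻³/(1.36×10⁻⁴ × 1.17) = 11.7 m/s
Around a low, centrifugal force acts outward with Coriolis, so pressure-gradient force balances both:
(1/ρ)|∂P/∂n| = fV + V²/R  →  V² + fR·V − fR·V_g = 0
With fR = 1.36×10⁻⁴ × 1683×10³ m = 229 m/s:
V = [−fR + √((fR)² + 4 fR V_g)]/2 = [−229 + √(229² + 4×229×11.7)]/2 = 11.1 m/s
Subgeostrophic (V < V_g = 11.7 m/s), as expected around a low.

11.1 m/s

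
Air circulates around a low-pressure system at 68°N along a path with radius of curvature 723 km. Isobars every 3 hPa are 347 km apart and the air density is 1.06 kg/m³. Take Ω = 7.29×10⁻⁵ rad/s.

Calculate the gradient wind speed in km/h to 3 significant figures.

Coriolis parameter at 68°N:
f = 2Ω sin φ = 2 × 7.29×10⁻⁵ × sin 68° = 1.35×10⁻⁴ s⁻¹
Pressure gradient: |∂P/∂n| = 300 Pa / 347000 m = 8.65×10⁻⁴ Pa/m
Geostrophic speed: V_g = |∂P/∂n|/(fρ) = 8.65×10⁻⁴/(1.35×10⁻⁴ × 1.06) = 6.03 m/s
Around a low, centrifugal force acts outward with Coriolis, so pressure-gradient force balances both:
(1/ρ)|∂P/∂n| = fV + V²/R  →  V² + fR·V − fR·V_g = 0
With fR = 1.35×10⁻⁴ × 723×10³ m = 97.7 m/s:
V = [−fR + √((fR)² + 4 fR V_g)]/2 = [−97.7 + √(97.7² + 4×97.7×6.03)]/2 = 5.7 m/s
Subgeostrophic (V < V_g = 6.03 m/s), as expected around a low.
Converting: 5.7 m/s × 3.6 = 20.5 km/h

20.5 km/h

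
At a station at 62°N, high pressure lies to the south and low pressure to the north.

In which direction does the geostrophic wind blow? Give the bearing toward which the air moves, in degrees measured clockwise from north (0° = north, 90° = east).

090°

The pressure-gradient force points toward the north (bearing 000°).
Geostrophic balance: in the Northern Hemisphere the Coriolis force deflects motion to the right, so the geostrophic wind blows 90° to the right of the pressure-gradient force (low pressure on the left).
Rotating 000° by 90° clockwise gives 090° — the wind blows toward the east.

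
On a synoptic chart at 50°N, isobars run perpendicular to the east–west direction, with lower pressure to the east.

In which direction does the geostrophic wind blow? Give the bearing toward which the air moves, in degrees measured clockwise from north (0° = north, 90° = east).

180°

The pressure-gradient force points toward the east (bearing 090°).
Geostrophic balance: in the Northern Hemisphere the Coriolis force deflects motion to the right, so the geostrophic wind blows 90° to the right of the pressure-gradient force (low pressure on the left).
Rotating 090° by 90° clockwise gives 180° — the wind blows toward the south.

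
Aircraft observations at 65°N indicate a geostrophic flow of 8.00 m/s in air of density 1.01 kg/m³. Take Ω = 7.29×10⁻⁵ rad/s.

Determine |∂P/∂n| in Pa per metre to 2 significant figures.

Coriolis parameter at 65°N:
f = 2Ω sin φ = 2 × 7.29×10⁻⁵ × sin 65° = 1.32×10⁻⁴ s⁻¹
Geostrophic balance rearranged: |∂P/∂n| = f ρ V_g
|∂P/∂n| = 1.32×10⁻⁴ × 1.01 × 8.00 = 1.07×10⁻³ Pa/m

1.1×10⁻³ Pa/m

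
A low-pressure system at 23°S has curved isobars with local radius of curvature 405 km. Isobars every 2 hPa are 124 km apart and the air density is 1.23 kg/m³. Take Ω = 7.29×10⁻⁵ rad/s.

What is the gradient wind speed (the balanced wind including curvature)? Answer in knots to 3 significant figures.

27.7 knots

Coriolis parameter at 23°S:
f = 2Ω sin φ = 2 × 7.29×10⁻⁵ × sin 23° = 5.70×10⁻⁵ s⁻¹
Pressure gradient: |∂P/∂n| = 200 Pa / 124000 m = 1.61×10⁻³ Pa/m
Geostrophic speed: V_g = |∂P/∂n|/(fρ) = 1.61×10⁻³/(5.70×10⁻⁵ × 1.23) = 23.0 m/s
Around a low, centrifugal force acts outward with Coriolis, so pressure-gradient force balances both:
(1/ρ)|∂P/∂n| = fV + V²/R  →  V² + fR·V − fR·V_g = 0
With fR = 5.70×10⁻⁵ × 405×10³ m = 23.1 m/s:
V = [−fR + √((fR)² + 4 fR V_g)]/2 = [−23.1 + √(23.1² + 4×23.1×23)]/2 = 14.2 m/s
Subgeostrophic (V < V_g = 23 m/s), as expected around a low.
Converting: 14.2 m/s × 1.944 = 27.7 knots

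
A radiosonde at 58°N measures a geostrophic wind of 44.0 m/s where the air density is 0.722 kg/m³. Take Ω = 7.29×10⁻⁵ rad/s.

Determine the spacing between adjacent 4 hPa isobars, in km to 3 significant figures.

102 km

Coriolis parameter at 58°N:
f = 2Ω sin φ = 2 × 7.29×10⁻⁵ × sin 58° = 1.24×10⁻⁴ s⁻¹
Geostrophic balance rearranged: |∂P/∂n| = f ρ V_g
|∂P/∂n| = 1.24×10⁻⁴ × 0.722 × 44.0 = 3.93×10⁻³ Pa/m
Isobar spacing: Δn = ΔP/|∂P/∂n| = 400 Pa / 3.93×10⁻³ Pa/m = 101834 m ≈ 102 km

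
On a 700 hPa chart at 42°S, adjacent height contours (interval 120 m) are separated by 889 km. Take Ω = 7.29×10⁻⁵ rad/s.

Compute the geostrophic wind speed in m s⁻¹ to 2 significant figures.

Coriolis parameter at 42°S:
f = 2Ω sin φ = 2 × 7.29×10⁻⁵ × sin 42° = 9.76×10⁻⁵ s⁻¹
Height gradient: |∂Z/∂n| = 120 m / 889000 m = 1.35×10⁻⁴
On a pressure surface, geostrophic balance gives V_g = (g/f)|∂Z/∂n|:
V_g = 9.81 × 1.35×10⁻⁴ / 9.76×10⁻⁵ = 13.6 m/s

14 m s⁻¹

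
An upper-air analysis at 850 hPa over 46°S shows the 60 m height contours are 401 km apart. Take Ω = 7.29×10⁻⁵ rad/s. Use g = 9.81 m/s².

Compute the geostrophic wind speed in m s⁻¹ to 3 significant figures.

Coriolis parameter at 46°S:
f = 2Ω sin φ = 2 × 7.29×10⁻⁵ × sin 46° = 1.05×10⁻⁴ s⁻¹
Height gradient: |∂Z/∂n| = 60 m / 401000 m = 1.50×10⁻⁴
On a pressure surface, geostrophic balance gives V_g = (g/f)|∂Z/∂n|:
V_g = 9.81 × 1.50×10⁻⁴ / 1.05×10⁻⁴ = 14.0 m/s

14.0 m s⁻¹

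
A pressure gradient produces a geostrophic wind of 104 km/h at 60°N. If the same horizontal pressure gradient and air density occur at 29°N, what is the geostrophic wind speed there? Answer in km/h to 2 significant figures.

With the same pressure gradient and density, V_g ∝ 1/f ∝ 1/sin φ.
V₂ = V₁ · sin φ₁ / sin φ₂ = 104 × sin 60° / sin 29°
V₂ = 104 × 0.8660/0.4848 = 190 km/h

190 km/h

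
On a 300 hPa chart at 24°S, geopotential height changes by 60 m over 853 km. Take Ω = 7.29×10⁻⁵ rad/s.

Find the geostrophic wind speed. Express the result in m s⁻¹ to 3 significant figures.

11.6 m s⁻¹

Coriolis parameter at 24°S:
f = 2Ω sin φ = 2 × 7.29×10⁻⁵ × sin 24° = 5.93×10⁻⁵ s⁻¹
Height gradient: |∂Z/∂n| = 60 m / 853000 m = 7.03×10⁻⁵
On a pressure surface, geostrophic balance gives V_g = (g/f)|∂Z/∂n|:
V_g = 9.81 × 7.03×10⁻⁵ / 5.93×10⁻⁵ = 11.6 m/s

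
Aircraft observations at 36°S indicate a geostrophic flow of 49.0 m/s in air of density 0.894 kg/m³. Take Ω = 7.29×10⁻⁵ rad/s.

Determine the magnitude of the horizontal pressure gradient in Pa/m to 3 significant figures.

Coriolis parameter at 36°S:
f = 2Ω sin φ = 2 × 7.29×10⁻⁵ × sin 36° = 8.57×10⁻⁵ s⁻¹
Geostrophic balance rearranged: |∂P/∂n| = f ρ V_g
|∂P/∂n| = 8.57×10⁻⁵ × 0.894 × 49.0 = 3.75×10⁻³ Pa/m

3.75×10⁻³ Pa/m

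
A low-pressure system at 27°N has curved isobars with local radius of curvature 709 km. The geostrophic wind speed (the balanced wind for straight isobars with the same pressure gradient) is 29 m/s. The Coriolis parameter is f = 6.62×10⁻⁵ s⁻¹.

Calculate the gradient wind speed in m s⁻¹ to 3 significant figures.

Around a low, centrifugal force acts outward with Coriolis, so pressure-gradient force balances both:
(1/ρ)|∂P/∂n| = fV + V²/R  →  V² + fR·V − fR·V_g = 0
With fR = 6.62×10⁻⁵ × 709×10³ m = 46.9 m/s:
V = [−fR + √((fR)² + 4 fR V_g)]/2 = [−46.9 + √(46.9² + 4×46.9×29)]/2 = 20.3 m/s
Subgeostrophic (V < V_g = 29 m/s), as expected around a low.

20.3 m s⁻¹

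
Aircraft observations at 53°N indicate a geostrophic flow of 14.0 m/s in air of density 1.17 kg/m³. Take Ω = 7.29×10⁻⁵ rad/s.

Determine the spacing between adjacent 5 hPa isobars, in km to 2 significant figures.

Coriolis parameter at 53°N:
f = 2Ω sin φ = 2 × 7.29×10⁻⁵ × sin 53° = 1.16×10⁻⁴ s⁻¹
Geostrophic balance rearranged: |∂P/∂n| = f ρ V_g
|∂P/∂n| = 1.16×10⁻⁴ × 1.17 × 14.0 = 1.91×10⁻³ Pa/m
Isobar spacing: Δn = ΔP/|∂P/∂n| = 500 Pa / 1.91×10⁻³ Pa/m = 262150 m ≈ 260 km

260 km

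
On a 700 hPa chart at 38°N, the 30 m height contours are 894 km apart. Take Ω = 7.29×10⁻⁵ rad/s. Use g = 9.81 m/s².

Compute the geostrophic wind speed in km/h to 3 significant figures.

Coriolis parameter at 38°N:
f = 2Ω sin φ = 2 × 7.29×10⁻⁵ × sin 38° = 8.98×10⁻⁵ s⁻¹
Height gradient: |∂Z/∂n| = 30 m / 894000 m = 3.36×10⁻⁵
On a pressure surface, geostrophic balance gives V_g = (g/f)|∂Z/∂n|:
V_g = 9.81 × 3.36×10⁻⁵ / 8.98×10⁻⁵ = 3.67 m/s
Converting: 3.67 m/s × 3.6 = 13.2 km/h

13.2 km/h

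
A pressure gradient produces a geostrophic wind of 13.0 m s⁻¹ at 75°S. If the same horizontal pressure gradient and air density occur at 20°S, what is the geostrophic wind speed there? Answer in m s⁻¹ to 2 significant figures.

With the same pressure gradient and density, V_g ∝ 1/f ∝ 1/sin φ.
V₂ = V₁ · sin φ₁ / sin φ₂ = 13.0 × sin 75° / sin 20°
V₂ = 13.0 × 0.9659/0.3420 = 37 m s⁻¹

37 m s⁻¹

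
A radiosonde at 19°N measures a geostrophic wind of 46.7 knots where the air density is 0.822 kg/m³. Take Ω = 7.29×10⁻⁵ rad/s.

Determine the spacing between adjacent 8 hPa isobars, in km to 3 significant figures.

853 km

Coriolis parameter at 19°N:
f = 2Ω sin φ = 2 × 7.29×10⁻⁵ × sin 19° = 4.75×10⁻⁵ s⁻¹
Wind speed in SI: 46.7 knots = 24.0 m/s
Geostrophic balance rearranged: |∂P/∂n| = f ρ V_g
|∂P/∂n| = 4.75×10⁻⁵ × 0.822 × 24.0 = 9.37×10⁻⁴ Pa/m
Isobar spacing: Δn = ΔP/|∂P/∂n| = 800 Pa / 9.37×10⁻⁴ Pa/m = 853422 m ≈ 853 km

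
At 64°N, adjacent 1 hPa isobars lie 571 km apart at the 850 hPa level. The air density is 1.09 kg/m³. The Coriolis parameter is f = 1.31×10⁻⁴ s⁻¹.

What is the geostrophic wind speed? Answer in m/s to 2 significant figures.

1.2 m/s

Pressure gradient: |∂P/∂n| = 100 Pa / 571000 m = 1.75×10⁻⁴ Pa/m
Geostrophic balance (pressure-gradient force = Coriolis force):
V_g = (1/(fρ)) |∂P/∂n| = 1.75×10⁻⁴ / (1.31×10⁻⁴ × 1.09) = 1.23 m/s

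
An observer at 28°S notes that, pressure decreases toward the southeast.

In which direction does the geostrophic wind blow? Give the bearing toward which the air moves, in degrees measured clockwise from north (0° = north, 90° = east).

045°

The pressure-gradient force points toward the southeast (bearing 135°).
Geostrophic balance: in the Southern Hemisphere the Coriolis force deflects motion to the left, so the geostrophic wind blows 90° to the left of the pressure-gradient force (low pressure on the right).
Rotating 135° by 90° counterclockwise gives 045° — the wind blows toward the northeast.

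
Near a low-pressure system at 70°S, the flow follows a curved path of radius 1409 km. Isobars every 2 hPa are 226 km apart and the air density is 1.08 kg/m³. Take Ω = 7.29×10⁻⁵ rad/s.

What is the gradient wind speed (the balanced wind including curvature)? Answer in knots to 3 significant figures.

Coriolis parameter at 70°S:
f = 2Ω sin φ = 2 × 7.29×10⁻⁵ × sin 70° = 1.37×10⁻⁴ s⁻¹
Pressure gradient: |∂P/∂n| = 200 Pa / 226000 m = 8.85×10⁻⁴ Pa/m
Geostrophic speed: V_g = |∂P/∂n|/(fρ) = 8.85×10⁻⁴/(1.37×10⁻⁴ × 1.08) = 5.98 m/s
Around a low, centrifugal force acts outward with Coriolis, so pressure-gradient force balances both:
(1/ρ)|∂P/∂n| = fV + V²/R  →  V² + fR·V − fR·V_g = 0
With fR = 1.37×10⁻⁴ × 1409×10³ m = 193 m/s:
V = [−fR + √((fR)² + 4 fR V_g)]/2 = [−193 + √(193² + 4×193×5.98)]/2 = 5.81 m/s
Subgeostrophic (V < V_g = 5.98 m/s), as expected around a low.
Converting: 5.81 m/s × 1.944 = 11.3 knots

11.3 knots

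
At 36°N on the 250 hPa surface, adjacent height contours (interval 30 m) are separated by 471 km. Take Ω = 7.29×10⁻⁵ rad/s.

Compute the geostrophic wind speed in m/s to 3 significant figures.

Coriolis parameter at 36°N:
f = 2Ω sin φ = 2 × 7.29×10⁻⁵ × sin 36° = 8.57×10⁻⁵ s⁻¹
Height gradient: |∂Z/∂n| = 30 m / 471000 m = 6.37×10⁻⁵
On a pressure surface, geostrophic balance gives V_g = (g/f)|∂Z/∂n|:
V_g = 9.81 × 6.37×10⁻⁵ / 8.57×10⁻⁵ = 7.29 m/s

7.29 m/s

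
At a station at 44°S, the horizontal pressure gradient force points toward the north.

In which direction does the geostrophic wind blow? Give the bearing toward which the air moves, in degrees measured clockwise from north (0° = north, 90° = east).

The pressure-gradient force points toward the north (bearing 000°).
Geostrophic balance: in the Southern Hemisphere the Coriolis force deflects motion to the left, so the geostrophic wind blows 90° to the left of the pressure-gradient force (low pressure on the right).
Rotating 000° by 90° counterclockwise gives 270° — the wind blows toward the west.

270°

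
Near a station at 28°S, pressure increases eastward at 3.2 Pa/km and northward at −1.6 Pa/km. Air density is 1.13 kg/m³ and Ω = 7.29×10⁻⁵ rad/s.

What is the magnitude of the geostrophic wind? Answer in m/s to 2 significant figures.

46 m/s

Coriolis parameter at 28°S:
f = 2Ω sin φ = 2 × 7.29×10⁻⁵ × sin 28° = 6.84×10⁻⁵ s⁻¹
In the Southern Hemisphere f is negative: f = −6.84×10⁻⁵ s⁻¹.
Component geostrophic relations (x east, y north):
u_g = −(1/(fρ)) ∂P/∂y,  v_g = (1/(fρ)) ∂P/∂x
u_g = −(−1.6×10⁻³)/(−6.84×10⁻⁵ × 1.13) = −20.7 m/s;  v_g = (3.2×10⁻³)/(−6.84×10⁻⁵ × 1.13) = −41.4 m/s
|V_g| = √(u_g² + v_g²) = 46.3 m/s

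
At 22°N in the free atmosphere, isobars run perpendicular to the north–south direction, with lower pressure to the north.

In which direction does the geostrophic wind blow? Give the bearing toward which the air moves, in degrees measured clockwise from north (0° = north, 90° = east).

The pressure-gradient force points toward the north (bearing 000°).
Geostrophic balance: in the Northern Hemisphere the Coriolis force deflects motion to the right, so the geostrophic wind blows 90° to the right of the pressure-gradient force (low pressure on the left).
Rotating 000° by 90° clockwise gives 090° — the wind blows toward the east.

090°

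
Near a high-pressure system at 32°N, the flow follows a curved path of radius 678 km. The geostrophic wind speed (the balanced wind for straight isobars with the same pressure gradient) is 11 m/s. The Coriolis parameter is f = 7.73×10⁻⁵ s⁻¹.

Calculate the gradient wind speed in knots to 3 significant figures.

30.5 knots

Around a high, pressure-gradient force acts outward with centrifugal, so Coriolis balances both:
fV = (1/ρ)|∂P/∂n| + V²/R  →  V² − fR·V + fR·V_g = 0
With fR = 7.73×10⁻⁵ × 678×10³ m = 52.4 m/s:
V = [fR − √((fR)² − 4 fR V_g)]/2 = [52.4 − √(52.4² − 4×52.4×11)]/2 = 15.7 m/s
Supergeostrophic (V > V_g = 11 m/s), as expected around a high.
Converting: 15.7 m/s × 1.944 = 30.5 knots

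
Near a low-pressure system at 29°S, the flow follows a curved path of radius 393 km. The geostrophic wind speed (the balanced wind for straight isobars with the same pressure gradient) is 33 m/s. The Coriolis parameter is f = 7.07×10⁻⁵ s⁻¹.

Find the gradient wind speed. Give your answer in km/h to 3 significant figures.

Around a low, centrifugal force acts outward with Coriolis, so pressure-gradient force balances both:
(1/ρ)|∂P/∂n| = fV + V²/R  →  V² + fR·V − fR·V_g = 0
With fR = 7.07×10⁻⁵ × 393×10³ m = 27.8 m/s:
V = [−fR + √((fR)² + 4 fR V_g)]/2 = [−27.8 + √(27.8² + 4×27.8×33)]/2 = 19.4 m/s
Subgeostrophic (V < V_g = 33 m/s), as expected around a low.
Converting: 19.4 m/s × 3.6 = 69.9 km/h

69.9 km/h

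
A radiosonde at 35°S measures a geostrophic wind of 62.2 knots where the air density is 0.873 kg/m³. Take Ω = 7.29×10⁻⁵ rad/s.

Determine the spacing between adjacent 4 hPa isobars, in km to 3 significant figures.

171 km

Coriolis parameter at 35°S:
f = 2Ω sin φ = 2 × 7.29×10⁻⁵ × sin 35° = 8.36×10⁻⁵ s⁻¹
Wind speed in SI: 62.2 knots = 32.0 m/s
Geostrophic balance rearranged: |∂P/∂n| = f ρ V_g
|∂P/∂n| = 8.36×10⁻⁵ × 0.873 × 32.0 = 2.34×10⁻³ Pa/m
Isobar spacing: Δn = ΔP/|∂P/∂n| = 400 Pa / 2.34×10⁻³ Pa/m = 171225 m ≈ 171 km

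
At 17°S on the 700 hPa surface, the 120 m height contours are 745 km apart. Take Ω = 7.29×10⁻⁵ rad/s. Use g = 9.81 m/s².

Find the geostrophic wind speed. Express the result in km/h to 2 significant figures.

Coriolis parameter at 17°S:
f = 2Ω sin φ = 2 × 7.29×10⁻⁵ × sin 17° = 4.26×10⁻⁵ s⁻¹
Height gradient: |∂Z/∂n| = 120 m / 745000 m = 1.61×10⁻⁴
On a pressure surface, geostrophic balance gives V_g = (g/f)|∂Z/∂n|:
V_g = 9.81 × 1.61×10⁻⁴ / 4.26×10⁻⁵ = 37.1 m/s
Converting: 37.1 m/s × 3.6 = 130 km/h

130 km/h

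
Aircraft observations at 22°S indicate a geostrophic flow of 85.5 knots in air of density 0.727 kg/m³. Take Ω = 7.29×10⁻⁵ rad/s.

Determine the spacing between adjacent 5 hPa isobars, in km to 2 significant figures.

290 km

Coriolis parameter at 22°S:
f = 2Ω sin φ = 2 × 7.29×10⁻⁵ × sin 22° = 5.46×10⁻⁵ s⁻¹
Wind speed in SI: 85.5 knots = 44.0 m/s
Geostrophic balance rearranged: |∂P/∂n| = f ρ V_g
|∂P/∂n| = 5.46×10⁻⁵ × 0.727 × 44.0 = 1.75×10⁻³ Pa/m
Isobar spacing: Δn = ΔP/|∂P/∂n| = 500 Pa / 1.75×10⁻³ Pa/m = 286285 m ≈ 290 km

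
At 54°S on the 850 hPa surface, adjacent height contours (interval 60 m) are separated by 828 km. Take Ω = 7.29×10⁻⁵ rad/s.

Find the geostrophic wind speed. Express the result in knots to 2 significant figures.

12 knots

Coriolis parameter at 54°S:
f = 2Ω sin φ = 2 × 7.29×10⁻⁵ × sin 54° = 1.18×10⁻⁴ s⁻¹
Height gradient: |∂Z/∂n| = 60 m / 828000 m = 7.25×10⁻⁵
On a pressure surface, geostrophic balance gives V_g = (g/f)|∂Z/∂n|:
V_g = 9.81 × 7.25×10⁻⁵ / 1.18×10⁻⁴ = 6.03 m/s
Converting: 6.03 m/s × 1.944 = 12 knots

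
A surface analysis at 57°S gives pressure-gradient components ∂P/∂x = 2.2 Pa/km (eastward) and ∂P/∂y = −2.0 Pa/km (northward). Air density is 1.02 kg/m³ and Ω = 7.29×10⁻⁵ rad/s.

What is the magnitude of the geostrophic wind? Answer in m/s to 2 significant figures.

Coriolis parameter at 57°S:
f = 2Ω sin φ = 2 × 7.29×10⁻⁵ × sin 57° = 1.22×10⁻⁴ s⁻¹
In the Southern Hemisphere f is negative: f = −1.22×10⁻⁴ s⁻¹.
Component geostrophic relations (x east, y north):
u_g = −(1/(fρ)) ∂P/∂y,  v_g = (1/(fρ)) ∂P/∂x
u_g = −(−2.0×10⁻³)/(−1.22×10⁻⁴ × 1.02) = −16.0 m/s;  v_g = (2.2×10⁻³)/(−1.22×10⁻⁴ × 1.02) = −17.6 m/s
|V_g| = √(u_g² + v_g²) = 23.8 m/s

24 m/s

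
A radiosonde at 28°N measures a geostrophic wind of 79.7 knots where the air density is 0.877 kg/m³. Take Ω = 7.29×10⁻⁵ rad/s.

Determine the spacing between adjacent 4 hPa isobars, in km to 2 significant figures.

Coriolis parameter at 28°N:
f = 2Ω sin φ = 2 × 7.29×10⁻⁵ × sin 28° = 6.84×10⁻⁵ s⁻¹
Wind speed in SI: 79.7 knots = 41.0 m/s
Geostrophic balance rearranged: |∂P/∂n| = f ρ V_g
|∂P/∂n| = 6.84×10⁻⁵ × 0.877 × 41.0 = 2.46×10⁻³ Pa/m
Isobar spacing: Δn = ΔP/|∂P/∂n| = 400 Pa / 2.46×10⁻³ Pa/m = 162516 m ≈ 160 km

160 km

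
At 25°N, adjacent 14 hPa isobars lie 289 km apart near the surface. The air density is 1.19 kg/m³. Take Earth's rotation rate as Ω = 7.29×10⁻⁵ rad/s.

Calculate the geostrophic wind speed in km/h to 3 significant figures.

238 km/h

Coriolis parameter at 25°N:
f = 2Ω sin φ = 2 × 7.29×10⁻⁵ × sin 25° = 6.16×10⁻⁵ s⁻¹
Pressure gradient: |∂P/∂n| = 1400 Pa / 289000 m = 4.84×10⁻³ Pa/m
Geostrophic balance (pressure-gradient force = Coriolis force):
V_g = (1/(fρ)) |∂P/∂n| = 4.84×10⁻³ / (6.16×10⁻⁵ × 1.19) = 66.1 m/s
Converting: 66.1 m/s × 3.6 = 238 km/h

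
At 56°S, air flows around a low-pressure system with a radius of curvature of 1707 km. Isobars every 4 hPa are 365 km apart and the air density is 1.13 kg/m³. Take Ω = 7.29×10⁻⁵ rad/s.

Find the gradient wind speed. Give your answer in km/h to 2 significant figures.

Coriolis parameter at 56°S:
f = 2Ω sin φ = 2 × 7.29×10⁻⁵ × sin 56° = 1.21×10⁻⁴ s⁻¹
Pressure gradient: |∂P/∂n| = 400 Pa / 365000 m = 1.10×10⁻³ Pa/m
Geostrophic speed: V_g = |∂P/∂n|/(fρ) = 1.10×10⁻³/(1.21×10⁻⁴ × 1.13) = 8.02 m/s
Around a low, centrifugal force acts outward with Coriolis, so pressure-gradient force balances both:
(1/ρ)|∂P/∂n| = fV + V²/R  →  V² + fR·V − fR·V_g = 0
With fR = 1.21×10⁻⁴ × 1707×10³ m = 206 m/s:
V = [−fR + √((fR)² + 4 fR V_g)]/2 = [−206 + √(206² + 4×206×8.02)]/2 = 7.73 m/s
Subgeostrophic (V < V_g = 8.02 m/s), as expected around a low.
Converting: 7.73 m/s × 3.6 = 28 km/h

28 km/h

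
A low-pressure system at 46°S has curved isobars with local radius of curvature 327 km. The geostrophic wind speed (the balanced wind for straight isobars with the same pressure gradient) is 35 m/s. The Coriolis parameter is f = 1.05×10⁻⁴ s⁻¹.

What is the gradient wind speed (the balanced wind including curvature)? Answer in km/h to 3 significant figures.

Around a low, centrifugal force acts outward with Coriolis, so pressure-gradient force balances both:
(1/ρ)|∂P/∂n| = fV + V²/R  →  V² + fR·V − fR·V_g = 0
With fR = 1.05×10⁻⁴ × 327×10³ m = 34.3 m/s:
V = [−fR + √((fR)² + 4 fR V_g)]/2 = [−34.3 + √(34.3² + 4×34.3×35)]/2 = 21.5 m/s
Subgeostrophic (V < V_g = 35 m/s), as expected around a low.
Converting: 21.5 m/s × 3.6 = 77.5 km/h

77.5 km/h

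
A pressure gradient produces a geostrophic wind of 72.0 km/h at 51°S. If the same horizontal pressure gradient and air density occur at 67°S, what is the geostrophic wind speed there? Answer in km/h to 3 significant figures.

60.8 km/h

With the same pressure gradient and density, V_g ∝ 1/f ∝ 1/sin φ.
V₂ = V₁ · sin φ₁ / sin φ₂ = 72.0 × sin 51° / sin 67°
V₂ = 72.0 × 0.7771/0.9205 = 60.8 km/h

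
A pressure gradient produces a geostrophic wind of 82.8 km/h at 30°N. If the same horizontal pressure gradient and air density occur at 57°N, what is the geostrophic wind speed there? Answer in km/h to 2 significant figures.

49 km/h

With the same pressure gradient and density, V_g ∝ 1/f ∝ 1/sin φ.
V₂ = V₁ · sin φ₁ / sin φ₂ = 82.8 × sin 30° / sin 57°
V₂ = 82.8 × 0.5000/0.8387 = 49 km/h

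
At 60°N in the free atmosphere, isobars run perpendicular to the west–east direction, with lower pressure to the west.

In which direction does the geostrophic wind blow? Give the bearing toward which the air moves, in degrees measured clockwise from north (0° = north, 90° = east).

000°

The pressure-gradient force points toward the west (bearing 270°).
Geostrophic balance: in the Northern Hemisphere the Coriolis force deflects motion to the right, so the geostrophic wind blows 90° to the right of the pressure-gradient force (low pressure on the left).
Rotating 270° by 90° clockwise gives 000° — the wind blows toward the north.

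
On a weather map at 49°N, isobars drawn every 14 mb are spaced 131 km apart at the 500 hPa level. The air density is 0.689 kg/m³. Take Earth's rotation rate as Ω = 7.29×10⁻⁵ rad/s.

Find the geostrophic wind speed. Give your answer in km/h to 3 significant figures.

Coriolis parameter at 49°N:
f = 2Ω sin φ = 2 × 7.29×10⁻⁵ × sin 49° = 1.10×10⁻⁴ s⁻¹
Pressure gradient: |∂P/∂n| = 1400 Pa / 131000 m = 1.07×10⁻² Pa/m
Geostrophic balance (pressure-gradient force = Coriolis force):
V_g = (1/(fρ)) |∂P/∂n| = 1.07×10⁻² / (1.10×10⁻⁴ × 0.689) = 141 m/s
Converting: 141 m/s × 3.6 = 507 km/h

507 km/h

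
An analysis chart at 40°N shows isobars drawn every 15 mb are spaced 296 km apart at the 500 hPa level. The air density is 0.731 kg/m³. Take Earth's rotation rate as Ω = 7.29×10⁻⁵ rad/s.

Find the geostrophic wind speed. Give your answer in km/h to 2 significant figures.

Coriolis parameter at 40°N:
f = 2Ω sin φ = 2 × 7.29×10⁻⁵ × sin 40° = 9.37×10⁻⁵ s⁻¹
Pressure gradient: |∂P/∂n| = 1500 Pa / 296000 m = 5.07×10⁻³ Pa/m
Geostrophic balance (pressure-gradient force = Coriolis force):
V_g = (1/(fρ)) |∂P/∂n| = 5.07×10⁻³ / (9.37×10⁻⁵ × 0.731) = 74.0 m/s
Converting: 74.0 m/s × 3.6 = 270 km/h

270 km/h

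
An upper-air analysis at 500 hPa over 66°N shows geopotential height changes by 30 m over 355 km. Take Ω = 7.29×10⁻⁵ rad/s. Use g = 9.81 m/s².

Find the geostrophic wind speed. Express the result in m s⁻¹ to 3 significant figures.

Coriolis parameter at 66°N:
f = 2Ω sin φ = 2 × 7.29×10⁻⁵ × sin 66° = 1.33×10⁻⁴ s⁻¹
Height gradient: |∂Z/∂n| = 30 m / 355000 m = 8.45×10⁻⁵
On a pressure surface, geostrophic balance gives V_g = (g/f)|∂Z/∂n|:
V_g = 9.81 × 8.45×10⁻⁵ / 1.33×10⁻⁴ = 6.22 m/s

6.22 m s⁻¹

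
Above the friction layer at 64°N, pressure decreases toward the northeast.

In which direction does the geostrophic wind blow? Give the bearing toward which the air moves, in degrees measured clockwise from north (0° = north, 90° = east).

The pressure-gradient force points toward the northeast (bearing 045°).
Geostrophic balance: in the Northern Hemisphere the Coriolis force deflects motion to the right, so the geostrophic wind blows 90° to the right of the pressure-gradient force (low pressure on the left).
Rotating 045° by 90° clockwise gives 135° — the wind blows toward the southeast.

135°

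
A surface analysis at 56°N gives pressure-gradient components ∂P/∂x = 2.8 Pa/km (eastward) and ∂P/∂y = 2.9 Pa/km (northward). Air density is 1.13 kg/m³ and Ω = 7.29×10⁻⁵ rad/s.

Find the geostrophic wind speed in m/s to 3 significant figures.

Coriolis parameter at 56°N:
f = 2Ω sin φ = 2 × 7.29×10⁻⁵ × sin 56° = 1.21×10⁻⁴ s⁻¹
Component geostrophic relations (x east, y north):
u_g = −(1/(fρ)) ∂P/∂y,  v_g = (1/(fρ)) ∂P/∂x
u_g = −(2.9×10⁻³)/(1.21×10⁻⁴ × 1.13) = −21.2 m/s;  v_g = (2.8×10⁻³)/(1.21×10⁻⁴ × 1.13) = 20.5 m/s
|V_g| = √(u_g² + v_g²) = 29.5 m/s

29.5 m/s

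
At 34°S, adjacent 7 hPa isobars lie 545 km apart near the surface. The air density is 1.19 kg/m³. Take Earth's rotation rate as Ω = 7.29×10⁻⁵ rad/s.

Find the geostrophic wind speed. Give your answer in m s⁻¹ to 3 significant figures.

13.2 m s⁻¹

Coriolis parameter at 34°S:
f = 2Ω sin φ = 2 × 7.29×10⁻⁵ × sin 34° = 8.15×10⁻⁵ s⁻¹
Pressure gradient: |∂P/∂n| = 700 Pa / 545000 m = 1.28×10⁻³ Pa/m
Geostrophic balance (pressure-gradient force = Coriolis force):
V_g = (1/(fρ)) |∂P/∂n| = 1.28×10⁻³ / (8.15×10⁻⁵ × 1.19) = 13.2 m/s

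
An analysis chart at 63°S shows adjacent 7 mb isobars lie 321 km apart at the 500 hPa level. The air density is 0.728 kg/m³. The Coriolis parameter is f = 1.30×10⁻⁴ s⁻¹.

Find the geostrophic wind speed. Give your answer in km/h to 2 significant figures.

Pressure gradient: |∂P/∂n| = 700 Pa / 321000 m = 2.18×10⁻³ Pa/m
Geostrophic balance (pressure-gradient force = Coriolis force):
V_g = (1/(fρ)) |∂P/∂n| = 2.18×10⁻³ / (1.30×10⁻⁴ × 0.728) = 23.0 m/s
Converting: 23.0 m/s × 3.6 = 83 km/h

83 km/h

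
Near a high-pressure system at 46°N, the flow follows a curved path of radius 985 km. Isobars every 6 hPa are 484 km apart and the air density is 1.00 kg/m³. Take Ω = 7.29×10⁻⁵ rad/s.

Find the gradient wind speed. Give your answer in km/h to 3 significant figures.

49.0 km/h

Coriolis parameter at 46°N:
f = 2Ω sin φ = 2 × 7.29×10⁻⁵ × sin 46° = 1.05×10⁻⁴ s⁻¹
Pressure gradient: |∂P/∂n| = 600 Pa / 484000 m = 1.24×10⁻³ Pa/m
Geostrophic speed: V_g = |∂P/∂n|/(fρ) = 1.24×10⁻³/(1.05×10⁻⁴ × 1.00) = 11.8 m/s
Around a high, pressure-gradient force acts outward with centrifugal, so Coriolis balances both:
fV = (1/ρ)|∂P/∂n| + V²/R  →  V² − fR·V + fR·V_g = 0
With fR = 1.05×10⁻⁴ × 985×10³ m = 103 m/s:
V = [fR − √((fR)² − 4 fR V_g)]/2 = [103 − √(103² − 4×103×11.8)]/2 = 13.6 m/s
Supergeostrophic (V > V_g = 11.8 m/s), as expected around a high.
Converting: 13.6 m/s × 3.6 = 49.0 km/h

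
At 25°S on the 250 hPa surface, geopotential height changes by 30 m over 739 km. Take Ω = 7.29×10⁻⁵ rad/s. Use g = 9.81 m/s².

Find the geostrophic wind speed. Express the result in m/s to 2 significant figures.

Coriolis parameter at 25°S:
f = 2Ω sin φ = 2 × 7.29×10⁻⁵ × sin 25° = 6.16×10⁻⁵ s⁻¹
Height gradient: |∂Z/∂n| = 30 m / 739000 m = 4.06×10⁻⁵
On a pressure surface, geostrophic balance gives V_g = (g/f)|∂Z/∂n|:
V_g = 9.81 × 4.06×10⁻⁵ / 6.16×10⁻⁵ = 6.46 m/s

6.5 m/s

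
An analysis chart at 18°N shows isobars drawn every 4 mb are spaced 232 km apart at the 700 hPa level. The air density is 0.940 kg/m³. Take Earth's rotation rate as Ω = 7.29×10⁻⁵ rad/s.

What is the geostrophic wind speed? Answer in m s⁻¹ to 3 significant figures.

Coriolis parameter at 18°N:
f = 2Ω sin φ = 2 × 7.29×10⁻⁵ × sin 18° = 4.51×10⁻⁵ s⁻¹
Pressure gradient: |∂P/∂n| = 400 Pa / 232000 m = 1.72×10⁻³ Pa/m
Geostrophic balance (pressure-gradient force = Coriolis force):
V_g = (1/(fρ)) |∂P/∂n| = 1.72×10⁻³ / (4.51×10⁻⁵ × 0.940) = 40.7 m/s

40.7 m s⁻¹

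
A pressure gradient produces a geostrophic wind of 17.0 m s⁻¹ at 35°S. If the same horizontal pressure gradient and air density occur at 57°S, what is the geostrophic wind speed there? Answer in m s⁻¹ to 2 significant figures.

With the same pressure gradient and density, V_g ∝ 1/f ∝ 1/sin φ.
V₂ = V₁ · sin φ₁ / sin φ₂ = 17.0 × sin 35° / sin 57°
V₂ = 17.0 × 0.5736/0.8387 = 12 m s⁻¹

12 m s⁻¹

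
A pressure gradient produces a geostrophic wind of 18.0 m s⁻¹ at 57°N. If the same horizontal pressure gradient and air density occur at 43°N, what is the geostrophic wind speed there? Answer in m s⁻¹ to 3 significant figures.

22.1 m s⁻¹

With the same pressure gradient and density, V_g ∝ 1/f ∝ 1/sin φ.
V₂ = V₁ · sin φ₁ / sin φ₂ = 18.0 × sin 57° / sin 43°
V₂ = 18.0 × 0.8387/0.6820 = 22.1 m s⁻¹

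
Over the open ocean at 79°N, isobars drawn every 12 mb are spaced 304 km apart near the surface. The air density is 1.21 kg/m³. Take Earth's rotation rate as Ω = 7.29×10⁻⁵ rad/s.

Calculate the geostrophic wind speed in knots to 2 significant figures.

Coriolis parameter at 79°N:
f = 2Ω sin φ = 2 × 7.29×10⁻⁵ × sin 79° = 1.43×10⁻⁴ s⁻¹
Pressure gradient: |∂P/∂n| = 1200 Pa / 304000 m = 3.95×10⁻³ Pa/m
Geostrophic balance (pressure-gradient force = Coriolis force):
V_g = (1/(fρ)) |∂P/∂n| = 3.95×10⁻³ / (1.43×10⁻⁴ × 1.21) = 22.8 m/s
Converting: 22.8 m/s × 1.944 = 44 knots

44 knots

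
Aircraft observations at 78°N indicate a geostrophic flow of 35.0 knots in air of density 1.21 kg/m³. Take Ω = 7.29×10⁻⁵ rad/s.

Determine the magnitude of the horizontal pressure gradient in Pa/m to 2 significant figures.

Coriolis parameter at 78°N:
f = 2Ω sin φ = 2 × 7.29×10⁻⁵ × sin 78° = 1.43×10⁻⁴ s⁻¹
Wind speed in SI: 35.0 knots = 18.0 m/s
Geostrophic balance rearranged: |∂P/∂n| = f ρ V_g
|∂P/∂n| = 1.43×10⁻⁴ × 1.21 × 18.0 = 3.11×10⁻³ Pa/m

3.1×10⁻³ Pa/m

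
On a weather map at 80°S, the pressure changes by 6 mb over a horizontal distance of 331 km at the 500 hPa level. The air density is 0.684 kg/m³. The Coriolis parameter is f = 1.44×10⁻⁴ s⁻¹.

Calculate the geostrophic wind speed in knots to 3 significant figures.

Pressure gradient: |∂P/∂n| = 600 Pa / 331000 m = 1.81×10⁻³ Pa/m
Geostrophic balance (pressure-gradient force = Coriolis force):
V_g = (1/(fρ)) |∂P/∂n| = 1.81×10⁻³ / (1.44×10⁻⁴ × 0.684) = 18.4 m/s
Converting: 18.4 m/s × 1.944 = 35.8 knots

35.8 knots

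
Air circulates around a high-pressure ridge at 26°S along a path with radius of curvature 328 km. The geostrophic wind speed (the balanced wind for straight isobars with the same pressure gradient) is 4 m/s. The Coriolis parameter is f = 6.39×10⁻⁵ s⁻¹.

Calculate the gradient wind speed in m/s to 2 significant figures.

5.4 m/s

Around a high, pressure-gradient force acts outward with centrifugal, so Coriolis balances both:
fV = (1/ρ)|∂P/∂n| + V²/R  →  V² − fR·V + fR·V_g = 0
With fR = 6.39×10⁻⁵ × 328×10³ m = 21.0 m/s:
V = [fR − √((fR)² − 4 fR V_g)]/2 = [21.0 − √(21.0² − 4×21.0×4)]/2 = 5.38 m/s
Supergeostrophic (V > V_g = 4 m/s), as expected around a high.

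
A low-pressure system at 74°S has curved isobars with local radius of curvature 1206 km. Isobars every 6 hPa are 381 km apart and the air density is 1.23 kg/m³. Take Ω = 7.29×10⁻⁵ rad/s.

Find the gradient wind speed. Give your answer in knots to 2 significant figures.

Coriolis parameter at 74°S:
f = 2Ω sin φ = 2 × 7.29×10⁻⁵ × sin 74° = 1.40×10⁻⁴ s⁻¹
Pressure gradient: |∂P/∂n| = 600 Pa / 381000 m = 1.57×10⁻³ Pa/m
Geostrophic speed: V_g = |∂P/∂n|/(fρ) = 1.57×10⁻³/(1.40×10⁻⁴ × 1.23) = 9.14 m/s
Around a low, centrifugal force acts outward with Coriolis, so pressure-gradient force balances both:
(1/ρ)|∂P/∂n| = fV + V²/R  →  V² + fR·V − fR·V_g = 0
With fR = 1.40×10⁻⁴ × 1206×10³ m = 169 m/s:
V = [−fR + √((fR)² + 4 fR V_g)]/2 = [−169 + √(169² + 4×169×9.14)]/2 = 8.69 m/s
Subgeostrophic (V < V_g = 9.14 m/s), as expected around a low.
Converting: 8.69 m/s × 1.944 = 17 knots

17 knots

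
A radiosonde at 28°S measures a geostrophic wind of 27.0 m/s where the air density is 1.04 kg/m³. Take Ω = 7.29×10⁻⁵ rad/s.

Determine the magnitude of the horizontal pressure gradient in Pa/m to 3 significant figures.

Coriolis parameter at 28°S:
f = 2Ω sin φ = 2 × 7.29×10⁻⁵ × sin 28° = 6.84×10⁻⁵ s⁻¹
Geostrophic balance rearranged: |∂P/∂n| = f ρ V_g
|∂P/∂n| = 6.84×10⁻⁵ × 1.04 × 27.0 = 1.92×10⁻³ Pa/m

1.92×10⁻³ Pa/m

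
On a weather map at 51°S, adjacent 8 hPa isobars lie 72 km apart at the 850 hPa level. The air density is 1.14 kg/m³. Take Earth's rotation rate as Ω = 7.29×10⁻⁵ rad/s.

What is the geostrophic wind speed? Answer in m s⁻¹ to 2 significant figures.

Coriolis parameter at 51°S:
f = 2Ω sin φ = 2 × 7.29×10⁻⁵ × sin 51° = 1.13×10⁻⁴ s⁻¹
Pressure gradient: |∂P/∂n| = 800 Pa / 72000 m = 1.11×10⁻² Pa/m
Geostrophic balance (pressure-gradient force = Coriolis force):
V_g = (1/(fρ)) |∂P/∂n| = 1.11×10⁻² / (1.13×10⁻⁴ × 1.14) = 86.0 m/s

86 m s⁻¹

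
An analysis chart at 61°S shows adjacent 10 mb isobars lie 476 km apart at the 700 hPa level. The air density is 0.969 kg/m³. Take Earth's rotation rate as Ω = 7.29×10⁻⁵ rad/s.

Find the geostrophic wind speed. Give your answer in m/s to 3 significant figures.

17.0 m/s

Coriolis parameter at 61°S:
f = 2Ω sin φ = 2 × 7.29×10⁻⁵ × sin 61° = 1.28×10⁻⁴ s⁻¹
Pressure gradient: |∂P/∂n| = 1000 Pa / 476000 m = 2.10×10⁻³ Pa/m
Geostrophic balance (pressure-gradient force = Coriolis force):
V_g = (1/(fρ)) |∂P/∂n| = 2.10×10⁻³ / (1.28×10⁻⁴ × 0.969) = 17.0 m/s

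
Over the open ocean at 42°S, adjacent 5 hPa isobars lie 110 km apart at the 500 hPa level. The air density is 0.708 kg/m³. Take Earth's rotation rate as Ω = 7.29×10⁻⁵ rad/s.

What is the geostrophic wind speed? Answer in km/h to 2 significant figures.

240 km/h

Coriolis parameter at 42°S:
f = 2Ω sin φ = 2 × 7.29×10⁻⁵ × sin 42° = 9.76×10⁻⁵ s⁻¹
Pressure gradient: |∂P/∂n| = 500 Pa / 110000 m = 4.55×10⁻³ Pa/m
Geostrophic balance (pressure-gradient force = Coriolis force):
V_g = (1/(fρ)) |∂P/∂n| = 4.55×10⁻³ / (9.76×10⁻⁵ × 0.708) = 65.8 m/s
Converting: 65.8 m/s × 3.6 = 240 km/h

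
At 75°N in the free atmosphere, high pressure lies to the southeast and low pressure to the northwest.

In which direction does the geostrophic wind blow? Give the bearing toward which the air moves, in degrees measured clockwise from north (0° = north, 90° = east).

The pressure-gradient force points toward the northwest (bearing 315°).
Geostrophic balance: in the Northern Hemisphere the Coriolis force deflects motion to the right, so the geostrophic wind blows 90° to the right of the pressure-gradient force (low pressure on the left).
Rotating 315° by 90° clockwise gives 045° — the wind blows toward the northeast.

045°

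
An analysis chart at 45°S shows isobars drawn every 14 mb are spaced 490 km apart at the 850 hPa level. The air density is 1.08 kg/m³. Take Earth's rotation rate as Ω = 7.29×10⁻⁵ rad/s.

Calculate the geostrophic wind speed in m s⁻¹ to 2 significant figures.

26 m s⁻¹

Coriolis parameter at 45°S:
f = 2Ω sin φ = 2 × 7.29×10⁻⁵ × sin 45° = 1.03×10⁻⁴ s⁻¹
Pressure gradient: |∂P/∂n| = 1400 Pa / 490000 m = 2.86×10⁻³ Pa/m
Geostrophic balance (pressure-gradient force = Coriolis force):
V_g = (1/(fρ)) |∂P/∂n| = 2.86×10⁻³ / (1.03×10⁻⁴ × 1.08) = 25.7 m/s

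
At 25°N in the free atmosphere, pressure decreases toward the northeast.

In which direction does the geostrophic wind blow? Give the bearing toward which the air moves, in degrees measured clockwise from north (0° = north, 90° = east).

135°

The pressure-gradient force points toward the northeast (bearing 045°).
Geostrophic balance: in the Northern Hemisphere the Coriolis force deflects motion to the right, so the geostrophic wind blows 90° to the right of the pressure-gradient force (low pressure on the left).
Rotating 045° by 90° clockwise gives 135° — the wind blows toward the southeast.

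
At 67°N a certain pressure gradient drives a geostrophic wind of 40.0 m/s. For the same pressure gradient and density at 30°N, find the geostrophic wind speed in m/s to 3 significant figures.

With the same pressure gradient and density, V_g ∝ 1/f ∝ 1/sin φ.
V₂ = V₁ · sin φ₁ / sin φ₂ = 40.0 × sin 67° / sin 30°
V₂ = 40.0 × 0.9205/0.5000 = 73.6 m/s

73.6 m/s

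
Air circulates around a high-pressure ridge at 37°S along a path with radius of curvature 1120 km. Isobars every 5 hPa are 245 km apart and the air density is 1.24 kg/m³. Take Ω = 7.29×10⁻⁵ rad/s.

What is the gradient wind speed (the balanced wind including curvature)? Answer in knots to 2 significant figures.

49 knots

Coriolis parameter at 37°S:
f = 2Ω sin φ = 2 × 7.29×10⁻⁵ × sin 37° = 8.77×10⁻⁵ s⁻¹
Pressure gradient: |∂P/∂n| = 500 Pa / 245000 m = 2.04×10⁻³ Pa/m
Geostrophic speed: V_g = |∂P/∂n|/(fρ) = 2.04×10⁻³/(8.77×10⁻⁵ × 1.24) = 18.8 m/s
Around a high, pressure-gradient force acts outward with centrifugal, so Coriolis balances both:
fV = (1/ρ)|∂P/∂n| + V²/R  →  V² − fR·V + fR·V_g = 0
With fR = 8.77×10⁻⁵ × 1120×10³ m = 98.3 m/s:
V = [fR − √((fR)² − 4 fR V_g)]/2 = [98.3 − √(98.3² − 4×98.3×18.8)]/2 = 25.2 m/s
Supergeostrophic (V > V_g = 18.8 m/s), as expected around a high.
Converting: 25.2 m/s × 1.944 = 49 knots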